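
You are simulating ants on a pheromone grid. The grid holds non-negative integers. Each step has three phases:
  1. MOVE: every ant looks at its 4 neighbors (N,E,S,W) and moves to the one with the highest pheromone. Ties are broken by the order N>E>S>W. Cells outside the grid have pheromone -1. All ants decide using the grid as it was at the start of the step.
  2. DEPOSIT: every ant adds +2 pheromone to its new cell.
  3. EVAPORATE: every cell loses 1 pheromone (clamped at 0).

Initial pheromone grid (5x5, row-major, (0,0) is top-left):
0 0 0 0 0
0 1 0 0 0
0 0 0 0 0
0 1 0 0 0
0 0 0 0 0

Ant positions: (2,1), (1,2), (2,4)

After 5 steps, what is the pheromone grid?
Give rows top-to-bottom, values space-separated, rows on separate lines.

After step 1: ants at (1,1),(1,1),(1,4)
  0 0 0 0 0
  0 4 0 0 1
  0 0 0 0 0
  0 0 0 0 0
  0 0 0 0 0
After step 2: ants at (0,1),(0,1),(0,4)
  0 3 0 0 1
  0 3 0 0 0
  0 0 0 0 0
  0 0 0 0 0
  0 0 0 0 0
After step 3: ants at (1,1),(1,1),(1,4)
  0 2 0 0 0
  0 6 0 0 1
  0 0 0 0 0
  0 0 0 0 0
  0 0 0 0 0
After step 4: ants at (0,1),(0,1),(0,4)
  0 5 0 0 1
  0 5 0 0 0
  0 0 0 0 0
  0 0 0 0 0
  0 0 0 0 0
After step 5: ants at (1,1),(1,1),(1,4)
  0 4 0 0 0
  0 8 0 0 1
  0 0 0 0 0
  0 0 0 0 0
  0 0 0 0 0

0 4 0 0 0
0 8 0 0 1
0 0 0 0 0
0 0 0 0 0
0 0 0 0 0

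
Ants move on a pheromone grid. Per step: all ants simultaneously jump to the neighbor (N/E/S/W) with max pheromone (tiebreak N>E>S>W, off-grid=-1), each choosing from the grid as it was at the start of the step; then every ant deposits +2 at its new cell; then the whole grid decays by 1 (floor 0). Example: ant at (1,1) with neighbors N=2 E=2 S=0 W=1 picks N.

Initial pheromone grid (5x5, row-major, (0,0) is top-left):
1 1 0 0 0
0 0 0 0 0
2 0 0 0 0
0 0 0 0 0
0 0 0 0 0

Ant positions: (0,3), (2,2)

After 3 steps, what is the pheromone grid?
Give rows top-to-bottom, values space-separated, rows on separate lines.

After step 1: ants at (0,4),(1,2)
  0 0 0 0 1
  0 0 1 0 0
  1 0 0 0 0
  0 0 0 0 0
  0 0 0 0 0
After step 2: ants at (1,4),(0,2)
  0 0 1 0 0
  0 0 0 0 1
  0 0 0 0 0
  0 0 0 0 0
  0 0 0 0 0
After step 3: ants at (0,4),(0,3)
  0 0 0 1 1
  0 0 0 0 0
  0 0 0 0 0
  0 0 0 0 0
  0 0 0 0 0

0 0 0 1 1
0 0 0 0 0
0 0 0 0 0
0 0 0 0 0
0 0 0 0 0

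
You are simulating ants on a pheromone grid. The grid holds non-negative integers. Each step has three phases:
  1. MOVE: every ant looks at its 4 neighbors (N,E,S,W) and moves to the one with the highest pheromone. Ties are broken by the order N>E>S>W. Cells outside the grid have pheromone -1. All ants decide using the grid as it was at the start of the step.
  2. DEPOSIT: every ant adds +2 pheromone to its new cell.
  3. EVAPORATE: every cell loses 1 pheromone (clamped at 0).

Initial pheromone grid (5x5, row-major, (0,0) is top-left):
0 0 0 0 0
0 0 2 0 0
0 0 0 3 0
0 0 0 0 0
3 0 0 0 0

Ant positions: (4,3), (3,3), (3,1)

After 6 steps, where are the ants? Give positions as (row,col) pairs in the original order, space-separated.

Step 1: ant0:(4,3)->N->(3,3) | ant1:(3,3)->N->(2,3) | ant2:(3,1)->N->(2,1)
  grid max=4 at (2,3)
Step 2: ant0:(3,3)->N->(2,3) | ant1:(2,3)->S->(3,3) | ant2:(2,1)->N->(1,1)
  grid max=5 at (2,3)
Step 3: ant0:(2,3)->S->(3,3) | ant1:(3,3)->N->(2,3) | ant2:(1,1)->N->(0,1)
  grid max=6 at (2,3)
Step 4: ant0:(3,3)->N->(2,3) | ant1:(2,3)->S->(3,3) | ant2:(0,1)->E->(0,2)
  grid max=7 at (2,3)
Step 5: ant0:(2,3)->S->(3,3) | ant1:(3,3)->N->(2,3) | ant2:(0,2)->E->(0,3)
  grid max=8 at (2,3)
Step 6: ant0:(3,3)->N->(2,3) | ant1:(2,3)->S->(3,3) | ant2:(0,3)->E->(0,4)
  grid max=9 at (2,3)

(2,3) (3,3) (0,4)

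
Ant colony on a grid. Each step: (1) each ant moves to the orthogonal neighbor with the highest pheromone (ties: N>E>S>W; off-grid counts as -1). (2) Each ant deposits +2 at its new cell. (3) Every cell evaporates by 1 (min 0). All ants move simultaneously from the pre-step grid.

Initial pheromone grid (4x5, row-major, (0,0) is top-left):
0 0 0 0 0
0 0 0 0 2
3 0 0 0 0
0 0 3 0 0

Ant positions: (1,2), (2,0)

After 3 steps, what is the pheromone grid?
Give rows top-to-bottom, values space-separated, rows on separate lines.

After step 1: ants at (0,2),(1,0)
  0 0 1 0 0
  1 0 0 0 1
  2 0 0 0 0
  0 0 2 0 0
After step 2: ants at (0,3),(2,0)
  0 0 0 1 0
  0 0 0 0 0
  3 0 0 0 0
  0 0 1 0 0
After step 3: ants at (0,4),(1,0)
  0 0 0 0 1
  1 0 0 0 0
  2 0 0 0 0
  0 0 0 0 0

0 0 0 0 1
1 0 0 0 0
2 0 0 0 0
0 0 0 0 0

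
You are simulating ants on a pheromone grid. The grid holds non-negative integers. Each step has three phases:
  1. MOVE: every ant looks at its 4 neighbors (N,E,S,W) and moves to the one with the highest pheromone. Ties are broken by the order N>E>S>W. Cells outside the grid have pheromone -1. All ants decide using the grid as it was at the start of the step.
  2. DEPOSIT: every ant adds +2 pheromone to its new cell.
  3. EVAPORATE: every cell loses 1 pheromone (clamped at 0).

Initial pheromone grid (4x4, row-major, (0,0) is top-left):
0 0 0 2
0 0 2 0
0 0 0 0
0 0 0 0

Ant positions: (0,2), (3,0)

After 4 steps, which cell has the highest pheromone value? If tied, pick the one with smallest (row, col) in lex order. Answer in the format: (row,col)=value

Answer: (0,3)=2

Derivation:
Step 1: ant0:(0,2)->E->(0,3) | ant1:(3,0)->N->(2,0)
  grid max=3 at (0,3)
Step 2: ant0:(0,3)->S->(1,3) | ant1:(2,0)->N->(1,0)
  grid max=2 at (0,3)
Step 3: ant0:(1,3)->N->(0,3) | ant1:(1,0)->N->(0,0)
  grid max=3 at (0,3)
Step 4: ant0:(0,3)->S->(1,3) | ant1:(0,0)->E->(0,1)
  grid max=2 at (0,3)
Final grid:
  0 1 0 2
  0 0 0 1
  0 0 0 0
  0 0 0 0
Max pheromone 2 at (0,3)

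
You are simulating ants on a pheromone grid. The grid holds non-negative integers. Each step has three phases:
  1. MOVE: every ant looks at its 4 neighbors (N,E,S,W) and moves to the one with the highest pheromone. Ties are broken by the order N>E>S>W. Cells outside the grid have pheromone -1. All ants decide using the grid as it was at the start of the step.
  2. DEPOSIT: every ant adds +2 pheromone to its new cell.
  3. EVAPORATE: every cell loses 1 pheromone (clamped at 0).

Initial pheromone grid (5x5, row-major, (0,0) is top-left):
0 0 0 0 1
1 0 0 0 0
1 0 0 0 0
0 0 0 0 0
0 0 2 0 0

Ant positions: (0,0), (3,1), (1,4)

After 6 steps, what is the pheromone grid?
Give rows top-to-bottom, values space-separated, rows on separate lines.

After step 1: ants at (1,0),(2,1),(0,4)
  0 0 0 0 2
  2 0 0 0 0
  0 1 0 0 0
  0 0 0 0 0
  0 0 1 0 0
After step 2: ants at (0,0),(1,1),(1,4)
  1 0 0 0 1
  1 1 0 0 1
  0 0 0 0 0
  0 0 0 0 0
  0 0 0 0 0
After step 3: ants at (1,0),(1,0),(0,4)
  0 0 0 0 2
  4 0 0 0 0
  0 0 0 0 0
  0 0 0 0 0
  0 0 0 0 0
After step 4: ants at (0,0),(0,0),(1,4)
  3 0 0 0 1
  3 0 0 0 1
  0 0 0 0 0
  0 0 0 0 0
  0 0 0 0 0
After step 5: ants at (1,0),(1,0),(0,4)
  2 0 0 0 2
  6 0 0 0 0
  0 0 0 0 0
  0 0 0 0 0
  0 0 0 0 0
After step 6: ants at (0,0),(0,0),(1,4)
  5 0 0 0 1
  5 0 0 0 1
  0 0 0 0 0
  0 0 0 0 0
  0 0 0 0 0

5 0 0 0 1
5 0 0 0 1
0 0 0 0 0
0 0 0 0 0
0 0 0 0 0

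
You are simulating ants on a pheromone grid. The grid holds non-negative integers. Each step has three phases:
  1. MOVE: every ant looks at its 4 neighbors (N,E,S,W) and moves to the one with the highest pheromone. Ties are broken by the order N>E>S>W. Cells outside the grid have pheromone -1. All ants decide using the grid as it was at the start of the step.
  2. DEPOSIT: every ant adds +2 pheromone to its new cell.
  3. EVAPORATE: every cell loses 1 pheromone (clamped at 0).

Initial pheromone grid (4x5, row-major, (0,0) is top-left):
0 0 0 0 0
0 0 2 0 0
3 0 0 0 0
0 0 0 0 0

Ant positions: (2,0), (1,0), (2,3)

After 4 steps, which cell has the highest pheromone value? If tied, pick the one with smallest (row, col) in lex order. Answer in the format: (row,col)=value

Answer: (2,0)=7

Derivation:
Step 1: ant0:(2,0)->N->(1,0) | ant1:(1,0)->S->(2,0) | ant2:(2,3)->N->(1,3)
  grid max=4 at (2,0)
Step 2: ant0:(1,0)->S->(2,0) | ant1:(2,0)->N->(1,0) | ant2:(1,3)->W->(1,2)
  grid max=5 at (2,0)
Step 3: ant0:(2,0)->N->(1,0) | ant1:(1,0)->S->(2,0) | ant2:(1,2)->N->(0,2)
  grid max=6 at (2,0)
Step 4: ant0:(1,0)->S->(2,0) | ant1:(2,0)->N->(1,0) | ant2:(0,2)->S->(1,2)
  grid max=7 at (2,0)
Final grid:
  0 0 0 0 0
  4 0 2 0 0
  7 0 0 0 0
  0 0 0 0 0
Max pheromone 7 at (2,0)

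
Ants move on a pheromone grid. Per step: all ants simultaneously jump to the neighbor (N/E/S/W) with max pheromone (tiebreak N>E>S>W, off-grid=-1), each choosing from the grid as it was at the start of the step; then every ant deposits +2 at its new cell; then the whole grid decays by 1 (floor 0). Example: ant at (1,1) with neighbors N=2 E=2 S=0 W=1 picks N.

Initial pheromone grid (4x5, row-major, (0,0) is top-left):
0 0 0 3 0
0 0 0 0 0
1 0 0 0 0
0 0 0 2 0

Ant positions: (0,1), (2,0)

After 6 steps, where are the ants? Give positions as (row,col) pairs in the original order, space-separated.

Step 1: ant0:(0,1)->E->(0,2) | ant1:(2,0)->N->(1,0)
  grid max=2 at (0,3)
Step 2: ant0:(0,2)->E->(0,3) | ant1:(1,0)->N->(0,0)
  grid max=3 at (0,3)
Step 3: ant0:(0,3)->E->(0,4) | ant1:(0,0)->E->(0,1)
  grid max=2 at (0,3)
Step 4: ant0:(0,4)->W->(0,3) | ant1:(0,1)->E->(0,2)
  grid max=3 at (0,3)
Step 5: ant0:(0,3)->W->(0,2) | ant1:(0,2)->E->(0,3)
  grid max=4 at (0,3)
Step 6: ant0:(0,2)->E->(0,3) | ant1:(0,3)->W->(0,2)
  grid max=5 at (0,3)

(0,3) (0,2)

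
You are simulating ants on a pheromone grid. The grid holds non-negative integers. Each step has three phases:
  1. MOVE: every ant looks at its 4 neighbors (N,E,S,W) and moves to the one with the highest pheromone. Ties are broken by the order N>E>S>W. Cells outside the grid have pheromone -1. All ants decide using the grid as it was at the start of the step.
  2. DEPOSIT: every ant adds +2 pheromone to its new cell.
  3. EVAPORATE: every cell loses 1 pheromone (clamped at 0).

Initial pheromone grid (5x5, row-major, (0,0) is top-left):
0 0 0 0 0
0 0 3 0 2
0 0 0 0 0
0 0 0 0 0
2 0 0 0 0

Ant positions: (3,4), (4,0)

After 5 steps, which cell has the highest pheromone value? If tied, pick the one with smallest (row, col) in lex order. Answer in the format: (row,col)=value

Answer: (0,4)=1

Derivation:
Step 1: ant0:(3,4)->N->(2,4) | ant1:(4,0)->N->(3,0)
  grid max=2 at (1,2)
Step 2: ant0:(2,4)->N->(1,4) | ant1:(3,0)->S->(4,0)
  grid max=2 at (1,4)
Step 3: ant0:(1,4)->N->(0,4) | ant1:(4,0)->N->(3,0)
  grid max=1 at (0,4)
Step 4: ant0:(0,4)->S->(1,4) | ant1:(3,0)->S->(4,0)
  grid max=2 at (1,4)
Step 5: ant0:(1,4)->N->(0,4) | ant1:(4,0)->N->(3,0)
  grid max=1 at (0,4)
Final grid:
  0 0 0 0 1
  0 0 0 0 1
  0 0 0 0 0
  1 0 0 0 0
  1 0 0 0 0
Max pheromone 1 at (0,4)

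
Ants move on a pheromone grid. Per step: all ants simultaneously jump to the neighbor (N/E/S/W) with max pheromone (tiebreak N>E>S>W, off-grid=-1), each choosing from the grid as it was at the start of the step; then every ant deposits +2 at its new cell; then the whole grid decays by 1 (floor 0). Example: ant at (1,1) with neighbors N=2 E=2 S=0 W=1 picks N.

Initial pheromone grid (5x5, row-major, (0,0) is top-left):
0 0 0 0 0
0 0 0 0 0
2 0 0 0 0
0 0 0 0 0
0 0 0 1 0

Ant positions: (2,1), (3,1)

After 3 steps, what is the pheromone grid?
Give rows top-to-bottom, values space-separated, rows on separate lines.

After step 1: ants at (2,0),(2,1)
  0 0 0 0 0
  0 0 0 0 0
  3 1 0 0 0
  0 0 0 0 0
  0 0 0 0 0
After step 2: ants at (2,1),(2,0)
  0 0 0 0 0
  0 0 0 0 0
  4 2 0 0 0
  0 0 0 0 0
  0 0 0 0 0
After step 3: ants at (2,0),(2,1)
  0 0 0 0 0
  0 0 0 0 0
  5 3 0 0 0
  0 0 0 0 0
  0 0 0 0 0

0 0 0 0 0
0 0 0 0 0
5 3 0 0 0
0 0 0 0 0
0 0 0 0 0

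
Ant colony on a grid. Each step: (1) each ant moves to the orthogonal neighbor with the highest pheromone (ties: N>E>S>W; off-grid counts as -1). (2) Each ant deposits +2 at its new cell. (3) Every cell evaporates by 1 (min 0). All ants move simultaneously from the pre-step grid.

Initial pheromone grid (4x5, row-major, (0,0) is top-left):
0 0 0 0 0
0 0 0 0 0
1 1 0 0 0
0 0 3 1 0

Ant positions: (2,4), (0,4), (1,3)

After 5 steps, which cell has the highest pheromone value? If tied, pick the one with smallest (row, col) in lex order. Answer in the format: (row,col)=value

Step 1: ant0:(2,4)->N->(1,4) | ant1:(0,4)->S->(1,4) | ant2:(1,3)->N->(0,3)
  grid max=3 at (1,4)
Step 2: ant0:(1,4)->N->(0,4) | ant1:(1,4)->N->(0,4) | ant2:(0,3)->E->(0,4)
  grid max=5 at (0,4)
Step 3: ant0:(0,4)->S->(1,4) | ant1:(0,4)->S->(1,4) | ant2:(0,4)->S->(1,4)
  grid max=7 at (1,4)
Step 4: ant0:(1,4)->N->(0,4) | ant1:(1,4)->N->(0,4) | ant2:(1,4)->N->(0,4)
  grid max=9 at (0,4)
Step 5: ant0:(0,4)->S->(1,4) | ant1:(0,4)->S->(1,4) | ant2:(0,4)->S->(1,4)
  grid max=11 at (1,4)
Final grid:
  0 0 0 0 8
  0 0 0 0 11
  0 0 0 0 0
  0 0 0 0 0
Max pheromone 11 at (1,4)

Answer: (1,4)=11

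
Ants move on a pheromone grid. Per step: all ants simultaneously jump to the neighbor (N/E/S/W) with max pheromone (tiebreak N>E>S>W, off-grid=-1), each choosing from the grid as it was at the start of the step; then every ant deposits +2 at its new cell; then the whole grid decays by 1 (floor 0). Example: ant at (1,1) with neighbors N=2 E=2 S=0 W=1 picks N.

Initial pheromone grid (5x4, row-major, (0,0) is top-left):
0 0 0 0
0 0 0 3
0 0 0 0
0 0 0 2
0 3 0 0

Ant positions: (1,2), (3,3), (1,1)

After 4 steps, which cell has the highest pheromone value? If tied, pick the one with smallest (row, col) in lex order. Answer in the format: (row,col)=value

Step 1: ant0:(1,2)->E->(1,3) | ant1:(3,3)->N->(2,3) | ant2:(1,1)->N->(0,1)
  grid max=4 at (1,3)
Step 2: ant0:(1,3)->S->(2,3) | ant1:(2,3)->N->(1,3) | ant2:(0,1)->E->(0,2)
  grid max=5 at (1,3)
Step 3: ant0:(2,3)->N->(1,3) | ant1:(1,3)->S->(2,3) | ant2:(0,2)->E->(0,3)
  grid max=6 at (1,3)
Step 4: ant0:(1,3)->S->(2,3) | ant1:(2,3)->N->(1,3) | ant2:(0,3)->S->(1,3)
  grid max=9 at (1,3)
Final grid:
  0 0 0 0
  0 0 0 9
  0 0 0 4
  0 0 0 0
  0 0 0 0
Max pheromone 9 at (1,3)

Answer: (1,3)=9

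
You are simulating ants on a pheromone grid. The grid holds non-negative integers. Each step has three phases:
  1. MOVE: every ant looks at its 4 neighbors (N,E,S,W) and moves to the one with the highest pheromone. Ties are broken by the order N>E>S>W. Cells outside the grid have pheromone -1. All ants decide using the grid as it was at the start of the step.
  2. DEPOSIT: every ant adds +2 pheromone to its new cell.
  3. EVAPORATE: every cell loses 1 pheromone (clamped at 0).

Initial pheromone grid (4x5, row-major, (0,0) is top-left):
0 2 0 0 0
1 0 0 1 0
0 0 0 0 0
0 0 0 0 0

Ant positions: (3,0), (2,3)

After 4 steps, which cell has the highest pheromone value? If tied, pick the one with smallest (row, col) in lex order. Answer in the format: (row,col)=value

Step 1: ant0:(3,0)->N->(2,0) | ant1:(2,3)->N->(1,3)
  grid max=2 at (1,3)
Step 2: ant0:(2,0)->N->(1,0) | ant1:(1,3)->N->(0,3)
  grid max=1 at (0,3)
Step 3: ant0:(1,0)->N->(0,0) | ant1:(0,3)->S->(1,3)
  grid max=2 at (1,3)
Step 4: ant0:(0,0)->E->(0,1) | ant1:(1,3)->N->(0,3)
  grid max=1 at (0,1)
Final grid:
  0 1 0 1 0
  0 0 0 1 0
  0 0 0 0 0
  0 0 0 0 0
Max pheromone 1 at (0,1)

Answer: (0,1)=1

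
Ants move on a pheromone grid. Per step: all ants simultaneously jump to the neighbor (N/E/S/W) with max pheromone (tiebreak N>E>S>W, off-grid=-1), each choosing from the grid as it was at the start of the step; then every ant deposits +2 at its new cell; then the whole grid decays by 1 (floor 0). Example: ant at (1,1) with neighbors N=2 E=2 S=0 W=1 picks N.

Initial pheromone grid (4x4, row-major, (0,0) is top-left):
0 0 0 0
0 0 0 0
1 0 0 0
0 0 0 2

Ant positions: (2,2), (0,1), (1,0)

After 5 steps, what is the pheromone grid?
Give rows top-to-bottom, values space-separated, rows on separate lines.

After step 1: ants at (1,2),(0,2),(2,0)
  0 0 1 0
  0 0 1 0
  2 0 0 0
  0 0 0 1
After step 2: ants at (0,2),(1,2),(1,0)
  0 0 2 0
  1 0 2 0
  1 0 0 0
  0 0 0 0
After step 3: ants at (1,2),(0,2),(2,0)
  0 0 3 0
  0 0 3 0
  2 0 0 0
  0 0 0 0
After step 4: ants at (0,2),(1,2),(1,0)
  0 0 4 0
  1 0 4 0
  1 0 0 0
  0 0 0 0
After step 5: ants at (1,2),(0,2),(2,0)
  0 0 5 0
  0 0 5 0
  2 0 0 0
  0 0 0 0

0 0 5 0
0 0 5 0
2 0 0 0
0 0 0 0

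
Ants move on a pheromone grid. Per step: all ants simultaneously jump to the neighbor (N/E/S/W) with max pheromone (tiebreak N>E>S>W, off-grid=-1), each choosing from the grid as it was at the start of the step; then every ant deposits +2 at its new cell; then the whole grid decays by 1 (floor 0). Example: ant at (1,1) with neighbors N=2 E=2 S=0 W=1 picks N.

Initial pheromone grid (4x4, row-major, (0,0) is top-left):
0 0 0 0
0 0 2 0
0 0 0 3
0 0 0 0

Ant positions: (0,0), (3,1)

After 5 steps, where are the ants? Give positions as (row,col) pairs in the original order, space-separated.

Step 1: ant0:(0,0)->E->(0,1) | ant1:(3,1)->N->(2,1)
  grid max=2 at (2,3)
Step 2: ant0:(0,1)->E->(0,2) | ant1:(2,1)->N->(1,1)
  grid max=1 at (0,2)
Step 3: ant0:(0,2)->E->(0,3) | ant1:(1,1)->N->(0,1)
  grid max=1 at (0,1)
Step 4: ant0:(0,3)->S->(1,3) | ant1:(0,1)->E->(0,2)
  grid max=1 at (0,2)
Step 5: ant0:(1,3)->N->(0,3) | ant1:(0,2)->E->(0,3)
  grid max=3 at (0,3)

(0,3) (0,3)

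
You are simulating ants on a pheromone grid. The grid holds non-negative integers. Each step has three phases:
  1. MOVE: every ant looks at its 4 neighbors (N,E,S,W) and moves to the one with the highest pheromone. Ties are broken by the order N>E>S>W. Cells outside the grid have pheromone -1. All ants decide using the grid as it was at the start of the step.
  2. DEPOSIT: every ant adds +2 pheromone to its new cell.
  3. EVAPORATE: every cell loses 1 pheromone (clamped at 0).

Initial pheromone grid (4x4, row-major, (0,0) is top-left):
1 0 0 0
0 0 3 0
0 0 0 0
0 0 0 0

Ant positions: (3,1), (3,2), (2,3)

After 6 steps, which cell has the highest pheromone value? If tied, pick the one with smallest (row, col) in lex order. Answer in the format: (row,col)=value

Answer: (1,2)=13

Derivation:
Step 1: ant0:(3,1)->N->(2,1) | ant1:(3,2)->N->(2,2) | ant2:(2,3)->N->(1,3)
  grid max=2 at (1,2)
Step 2: ant0:(2,1)->E->(2,2) | ant1:(2,2)->N->(1,2) | ant2:(1,3)->W->(1,2)
  grid max=5 at (1,2)
Step 3: ant0:(2,2)->N->(1,2) | ant1:(1,2)->S->(2,2) | ant2:(1,2)->S->(2,2)
  grid max=6 at (1,2)
Step 4: ant0:(1,2)->S->(2,2) | ant1:(2,2)->N->(1,2) | ant2:(2,2)->N->(1,2)
  grid max=9 at (1,2)
Step 5: ant0:(2,2)->N->(1,2) | ant1:(1,2)->S->(2,2) | ant2:(1,2)->S->(2,2)
  grid max=10 at (1,2)
Step 6: ant0:(1,2)->S->(2,2) | ant1:(2,2)->N->(1,2) | ant2:(2,2)->N->(1,2)
  grid max=13 at (1,2)
Final grid:
  0 0 0 0
  0 0 13 0
  0 0 10 0
  0 0 0 0
Max pheromone 13 at (1,2)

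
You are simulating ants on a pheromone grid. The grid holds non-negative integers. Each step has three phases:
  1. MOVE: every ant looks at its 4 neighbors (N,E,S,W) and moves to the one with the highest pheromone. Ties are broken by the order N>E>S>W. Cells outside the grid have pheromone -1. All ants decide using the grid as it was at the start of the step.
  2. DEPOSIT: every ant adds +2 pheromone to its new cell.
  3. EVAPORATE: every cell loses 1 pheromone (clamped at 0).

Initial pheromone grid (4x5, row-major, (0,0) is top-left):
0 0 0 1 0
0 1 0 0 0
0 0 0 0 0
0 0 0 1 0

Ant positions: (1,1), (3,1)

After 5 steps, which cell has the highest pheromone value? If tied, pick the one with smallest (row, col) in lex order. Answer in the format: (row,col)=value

Step 1: ant0:(1,1)->N->(0,1) | ant1:(3,1)->N->(2,1)
  grid max=1 at (0,1)
Step 2: ant0:(0,1)->E->(0,2) | ant1:(2,1)->N->(1,1)
  grid max=1 at (0,2)
Step 3: ant0:(0,2)->E->(0,3) | ant1:(1,1)->N->(0,1)
  grid max=1 at (0,1)
Step 4: ant0:(0,3)->E->(0,4) | ant1:(0,1)->E->(0,2)
  grid max=1 at (0,2)
Step 5: ant0:(0,4)->S->(1,4) | ant1:(0,2)->E->(0,3)
  grid max=1 at (0,3)
Final grid:
  0 0 0 1 0
  0 0 0 0 1
  0 0 0 0 0
  0 0 0 0 0
Max pheromone 1 at (0,3)

Answer: (0,3)=1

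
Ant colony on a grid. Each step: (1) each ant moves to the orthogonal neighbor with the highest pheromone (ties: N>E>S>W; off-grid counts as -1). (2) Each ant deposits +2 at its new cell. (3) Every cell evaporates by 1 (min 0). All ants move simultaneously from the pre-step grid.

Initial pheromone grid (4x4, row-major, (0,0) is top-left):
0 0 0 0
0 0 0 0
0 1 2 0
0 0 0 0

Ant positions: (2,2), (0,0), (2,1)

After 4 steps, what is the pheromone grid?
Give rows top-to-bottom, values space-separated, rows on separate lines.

After step 1: ants at (2,1),(0,1),(2,2)
  0 1 0 0
  0 0 0 0
  0 2 3 0
  0 0 0 0
After step 2: ants at (2,2),(0,2),(2,1)
  0 0 1 0
  0 0 0 0
  0 3 4 0
  0 0 0 0
After step 3: ants at (2,1),(0,3),(2,2)
  0 0 0 1
  0 0 0 0
  0 4 5 0
  0 0 0 0
After step 4: ants at (2,2),(1,3),(2,1)
  0 0 0 0
  0 0 0 1
  0 5 6 0
  0 0 0 0

0 0 0 0
0 0 0 1
0 5 6 0
0 0 0 0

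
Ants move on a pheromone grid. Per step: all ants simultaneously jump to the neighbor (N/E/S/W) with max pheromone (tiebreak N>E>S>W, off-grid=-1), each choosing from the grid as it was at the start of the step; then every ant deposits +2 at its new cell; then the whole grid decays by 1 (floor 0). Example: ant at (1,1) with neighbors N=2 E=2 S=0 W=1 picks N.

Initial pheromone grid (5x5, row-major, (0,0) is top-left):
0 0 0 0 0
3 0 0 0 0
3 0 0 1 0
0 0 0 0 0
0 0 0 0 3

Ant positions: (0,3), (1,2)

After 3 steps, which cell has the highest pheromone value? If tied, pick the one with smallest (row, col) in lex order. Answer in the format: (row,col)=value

Answer: (0,4)=3

Derivation:
Step 1: ant0:(0,3)->E->(0,4) | ant1:(1,2)->N->(0,2)
  grid max=2 at (1,0)
Step 2: ant0:(0,4)->S->(1,4) | ant1:(0,2)->E->(0,3)
  grid max=1 at (0,3)
Step 3: ant0:(1,4)->N->(0,4) | ant1:(0,3)->E->(0,4)
  grid max=3 at (0,4)
Final grid:
  0 0 0 0 3
  0 0 0 0 0
  0 0 0 0 0
  0 0 0 0 0
  0 0 0 0 0
Max pheromone 3 at (0,4)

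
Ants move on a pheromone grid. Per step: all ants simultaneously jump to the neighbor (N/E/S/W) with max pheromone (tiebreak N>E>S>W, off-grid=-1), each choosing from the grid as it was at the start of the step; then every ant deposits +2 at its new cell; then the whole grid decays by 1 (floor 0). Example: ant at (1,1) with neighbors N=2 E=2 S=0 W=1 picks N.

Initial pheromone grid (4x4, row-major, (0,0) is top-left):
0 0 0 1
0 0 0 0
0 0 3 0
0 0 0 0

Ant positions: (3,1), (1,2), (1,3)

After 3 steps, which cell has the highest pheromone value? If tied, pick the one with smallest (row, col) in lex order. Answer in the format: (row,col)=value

Answer: (2,2)=6

Derivation:
Step 1: ant0:(3,1)->N->(2,1) | ant1:(1,2)->S->(2,2) | ant2:(1,3)->N->(0,3)
  grid max=4 at (2,2)
Step 2: ant0:(2,1)->E->(2,2) | ant1:(2,2)->W->(2,1) | ant2:(0,3)->S->(1,3)
  grid max=5 at (2,2)
Step 3: ant0:(2,2)->W->(2,1) | ant1:(2,1)->E->(2,2) | ant2:(1,3)->N->(0,3)
  grid max=6 at (2,2)
Final grid:
  0 0 0 2
  0 0 0 0
  0 3 6 0
  0 0 0 0
Max pheromone 6 at (2,2)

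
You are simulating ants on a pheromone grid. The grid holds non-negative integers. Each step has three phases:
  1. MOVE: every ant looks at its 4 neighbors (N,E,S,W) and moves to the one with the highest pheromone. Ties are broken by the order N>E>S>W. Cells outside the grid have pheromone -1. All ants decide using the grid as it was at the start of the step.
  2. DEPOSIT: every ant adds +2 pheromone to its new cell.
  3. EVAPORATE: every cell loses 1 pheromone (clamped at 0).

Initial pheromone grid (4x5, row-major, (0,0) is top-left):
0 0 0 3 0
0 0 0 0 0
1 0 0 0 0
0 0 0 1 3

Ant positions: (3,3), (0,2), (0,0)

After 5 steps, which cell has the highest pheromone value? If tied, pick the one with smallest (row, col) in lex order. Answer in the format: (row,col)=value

Step 1: ant0:(3,3)->E->(3,4) | ant1:(0,2)->E->(0,3) | ant2:(0,0)->E->(0,1)
  grid max=4 at (0,3)
Step 2: ant0:(3,4)->N->(2,4) | ant1:(0,3)->E->(0,4) | ant2:(0,1)->E->(0,2)
  grid max=3 at (0,3)
Step 3: ant0:(2,4)->S->(3,4) | ant1:(0,4)->W->(0,3) | ant2:(0,2)->E->(0,3)
  grid max=6 at (0,3)
Step 4: ant0:(3,4)->N->(2,4) | ant1:(0,3)->E->(0,4) | ant2:(0,3)->E->(0,4)
  grid max=5 at (0,3)
Step 5: ant0:(2,4)->S->(3,4) | ant1:(0,4)->W->(0,3) | ant2:(0,4)->W->(0,3)
  grid max=8 at (0,3)
Final grid:
  0 0 0 8 2
  0 0 0 0 0
  0 0 0 0 0
  0 0 0 0 4
Max pheromone 8 at (0,3)

Answer: (0,3)=8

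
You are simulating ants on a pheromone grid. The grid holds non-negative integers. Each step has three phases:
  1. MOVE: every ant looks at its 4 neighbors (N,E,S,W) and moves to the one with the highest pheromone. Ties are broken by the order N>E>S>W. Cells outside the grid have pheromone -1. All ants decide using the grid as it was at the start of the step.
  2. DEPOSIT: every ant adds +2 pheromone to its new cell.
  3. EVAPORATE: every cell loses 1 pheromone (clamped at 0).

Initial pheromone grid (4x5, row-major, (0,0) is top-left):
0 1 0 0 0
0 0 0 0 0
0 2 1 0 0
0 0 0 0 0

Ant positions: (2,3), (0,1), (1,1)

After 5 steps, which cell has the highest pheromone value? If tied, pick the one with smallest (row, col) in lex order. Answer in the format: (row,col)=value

Step 1: ant0:(2,3)->W->(2,2) | ant1:(0,1)->E->(0,2) | ant2:(1,1)->S->(2,1)
  grid max=3 at (2,1)
Step 2: ant0:(2,2)->W->(2,1) | ant1:(0,2)->E->(0,3) | ant2:(2,1)->E->(2,2)
  grid max=4 at (2,1)
Step 3: ant0:(2,1)->E->(2,2) | ant1:(0,3)->E->(0,4) | ant2:(2,2)->W->(2,1)
  grid max=5 at (2,1)
Step 4: ant0:(2,2)->W->(2,1) | ant1:(0,4)->S->(1,4) | ant2:(2,1)->E->(2,2)
  grid max=6 at (2,1)
Step 5: ant0:(2,1)->E->(2,2) | ant1:(1,4)->N->(0,4) | ant2:(2,2)->W->(2,1)
  grid max=7 at (2,1)
Final grid:
  0 0 0 0 1
  0 0 0 0 0
  0 7 6 0 0
  0 0 0 0 0
Max pheromone 7 at (2,1)

Answer: (2,1)=7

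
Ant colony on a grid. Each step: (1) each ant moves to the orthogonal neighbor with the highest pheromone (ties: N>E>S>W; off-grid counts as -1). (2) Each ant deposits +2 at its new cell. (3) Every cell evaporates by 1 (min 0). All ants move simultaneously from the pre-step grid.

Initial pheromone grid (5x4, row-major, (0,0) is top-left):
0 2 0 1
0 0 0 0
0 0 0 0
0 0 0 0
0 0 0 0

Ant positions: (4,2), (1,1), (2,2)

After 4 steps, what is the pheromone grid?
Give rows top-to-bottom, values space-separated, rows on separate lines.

After step 1: ants at (3,2),(0,1),(1,2)
  0 3 0 0
  0 0 1 0
  0 0 0 0
  0 0 1 0
  0 0 0 0
After step 2: ants at (2,2),(0,2),(0,2)
  0 2 3 0
  0 0 0 0
  0 0 1 0
  0 0 0 0
  0 0 0 0
After step 3: ants at (1,2),(0,1),(0,1)
  0 5 2 0
  0 0 1 0
  0 0 0 0
  0 0 0 0
  0 0 0 0
After step 4: ants at (0,2),(0,2),(0,2)
  0 4 7 0
  0 0 0 0
  0 0 0 0
  0 0 0 0
  0 0 0 0

0 4 7 0
0 0 0 0
0 0 0 0
0 0 0 0
0 0 0 0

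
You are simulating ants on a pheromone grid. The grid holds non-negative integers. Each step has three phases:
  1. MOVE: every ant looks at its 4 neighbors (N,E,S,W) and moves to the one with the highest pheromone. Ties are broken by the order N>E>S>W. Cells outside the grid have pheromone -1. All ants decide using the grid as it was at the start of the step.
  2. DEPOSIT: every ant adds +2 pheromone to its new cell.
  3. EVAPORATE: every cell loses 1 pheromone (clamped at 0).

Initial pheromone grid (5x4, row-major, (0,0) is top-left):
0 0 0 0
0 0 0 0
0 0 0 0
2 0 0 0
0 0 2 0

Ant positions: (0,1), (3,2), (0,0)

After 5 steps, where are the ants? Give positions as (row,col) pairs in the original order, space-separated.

Step 1: ant0:(0,1)->E->(0,2) | ant1:(3,2)->S->(4,2) | ant2:(0,0)->E->(0,1)
  grid max=3 at (4,2)
Step 2: ant0:(0,2)->W->(0,1) | ant1:(4,2)->N->(3,2) | ant2:(0,1)->E->(0,2)
  grid max=2 at (0,1)
Step 3: ant0:(0,1)->E->(0,2) | ant1:(3,2)->S->(4,2) | ant2:(0,2)->W->(0,1)
  grid max=3 at (0,1)
Step 4: ant0:(0,2)->W->(0,1) | ant1:(4,2)->N->(3,2) | ant2:(0,1)->E->(0,2)
  grid max=4 at (0,1)
Step 5: ant0:(0,1)->E->(0,2) | ant1:(3,2)->S->(4,2) | ant2:(0,2)->W->(0,1)
  grid max=5 at (0,1)

(0,2) (4,2) (0,1)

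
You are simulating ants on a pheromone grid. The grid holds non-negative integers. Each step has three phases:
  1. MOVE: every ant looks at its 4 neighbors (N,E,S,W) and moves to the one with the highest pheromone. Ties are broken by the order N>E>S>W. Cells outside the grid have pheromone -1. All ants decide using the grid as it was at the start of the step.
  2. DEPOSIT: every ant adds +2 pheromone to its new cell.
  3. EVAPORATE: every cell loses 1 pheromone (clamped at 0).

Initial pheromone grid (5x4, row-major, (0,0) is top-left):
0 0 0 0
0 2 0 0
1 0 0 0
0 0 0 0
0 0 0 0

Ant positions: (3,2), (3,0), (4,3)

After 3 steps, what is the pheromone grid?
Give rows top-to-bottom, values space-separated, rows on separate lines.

After step 1: ants at (2,2),(2,0),(3,3)
  0 0 0 0
  0 1 0 0
  2 0 1 0
  0 0 0 1
  0 0 0 0
After step 2: ants at (1,2),(1,0),(2,3)
  0 0 0 0
  1 0 1 0
  1 0 0 1
  0 0 0 0
  0 0 0 0
After step 3: ants at (0,2),(2,0),(1,3)
  0 0 1 0
  0 0 0 1
  2 0 0 0
  0 0 0 0
  0 0 0 0

0 0 1 0
0 0 0 1
2 0 0 0
0 0 0 0
0 0 0 0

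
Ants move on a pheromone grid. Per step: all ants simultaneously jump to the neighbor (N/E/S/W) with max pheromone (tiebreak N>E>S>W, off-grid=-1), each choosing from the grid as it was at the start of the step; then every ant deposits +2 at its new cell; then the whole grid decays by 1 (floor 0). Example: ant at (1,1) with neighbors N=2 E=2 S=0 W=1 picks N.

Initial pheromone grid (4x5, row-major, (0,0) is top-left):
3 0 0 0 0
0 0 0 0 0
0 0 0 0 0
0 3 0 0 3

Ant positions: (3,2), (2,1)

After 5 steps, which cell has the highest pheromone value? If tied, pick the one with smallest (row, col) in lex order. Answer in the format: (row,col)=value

Step 1: ant0:(3,2)->W->(3,1) | ant1:(2,1)->S->(3,1)
  grid max=6 at (3,1)
Step 2: ant0:(3,1)->N->(2,1) | ant1:(3,1)->N->(2,1)
  grid max=5 at (3,1)
Step 3: ant0:(2,1)->S->(3,1) | ant1:(2,1)->S->(3,1)
  grid max=8 at (3,1)
Step 4: ant0:(3,1)->N->(2,1) | ant1:(3,1)->N->(2,1)
  grid max=7 at (3,1)
Step 5: ant0:(2,1)->S->(3,1) | ant1:(2,1)->S->(3,1)
  grid max=10 at (3,1)
Final grid:
  0 0 0 0 0
  0 0 0 0 0
  0 4 0 0 0
  0 10 0 0 0
Max pheromone 10 at (3,1)

Answer: (3,1)=10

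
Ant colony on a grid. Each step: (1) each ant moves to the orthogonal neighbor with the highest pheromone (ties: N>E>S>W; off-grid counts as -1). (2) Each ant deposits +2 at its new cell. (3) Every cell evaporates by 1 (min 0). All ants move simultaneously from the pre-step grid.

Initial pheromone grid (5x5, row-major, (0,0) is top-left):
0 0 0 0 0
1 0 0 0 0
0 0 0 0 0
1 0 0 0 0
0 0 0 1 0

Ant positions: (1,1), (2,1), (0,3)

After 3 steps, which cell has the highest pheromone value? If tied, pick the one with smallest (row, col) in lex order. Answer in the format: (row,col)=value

Answer: (1,0)=4

Derivation:
Step 1: ant0:(1,1)->W->(1,0) | ant1:(2,1)->N->(1,1) | ant2:(0,3)->E->(0,4)
  grid max=2 at (1,0)
Step 2: ant0:(1,0)->E->(1,1) | ant1:(1,1)->W->(1,0) | ant2:(0,4)->S->(1,4)
  grid max=3 at (1,0)
Step 3: ant0:(1,1)->W->(1,0) | ant1:(1,0)->E->(1,1) | ant2:(1,4)->N->(0,4)
  grid max=4 at (1,0)
Final grid:
  0 0 0 0 1
  4 3 0 0 0
  0 0 0 0 0
  0 0 0 0 0
  0 0 0 0 0
Max pheromone 4 at (1,0)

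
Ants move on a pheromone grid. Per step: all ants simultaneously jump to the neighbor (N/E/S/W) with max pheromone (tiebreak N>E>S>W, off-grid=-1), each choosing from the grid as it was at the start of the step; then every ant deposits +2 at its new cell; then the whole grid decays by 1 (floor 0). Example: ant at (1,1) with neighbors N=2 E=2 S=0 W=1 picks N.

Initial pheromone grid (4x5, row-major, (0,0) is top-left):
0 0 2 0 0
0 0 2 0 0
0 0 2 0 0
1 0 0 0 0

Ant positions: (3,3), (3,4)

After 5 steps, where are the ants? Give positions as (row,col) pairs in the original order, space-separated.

Step 1: ant0:(3,3)->N->(2,3) | ant1:(3,4)->N->(2,4)
  grid max=1 at (0,2)
Step 2: ant0:(2,3)->E->(2,4) | ant1:(2,4)->W->(2,3)
  grid max=2 at (2,3)
Step 3: ant0:(2,4)->W->(2,3) | ant1:(2,3)->E->(2,4)
  grid max=3 at (2,3)
Step 4: ant0:(2,3)->E->(2,4) | ant1:(2,4)->W->(2,3)
  grid max=4 at (2,3)
Step 5: ant0:(2,4)->W->(2,3) | ant1:(2,3)->E->(2,4)
  grid max=5 at (2,3)

(2,3) (2,4)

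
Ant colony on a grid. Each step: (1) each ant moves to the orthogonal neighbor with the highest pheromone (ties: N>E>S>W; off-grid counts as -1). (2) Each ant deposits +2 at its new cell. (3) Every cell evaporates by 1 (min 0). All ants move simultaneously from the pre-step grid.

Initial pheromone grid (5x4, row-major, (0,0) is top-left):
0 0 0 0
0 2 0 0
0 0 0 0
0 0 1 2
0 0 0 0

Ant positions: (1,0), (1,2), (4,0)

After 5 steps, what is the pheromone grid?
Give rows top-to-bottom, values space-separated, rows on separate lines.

After step 1: ants at (1,1),(1,1),(3,0)
  0 0 0 0
  0 5 0 0
  0 0 0 0
  1 0 0 1
  0 0 0 0
After step 2: ants at (0,1),(0,1),(2,0)
  0 3 0 0
  0 4 0 0
  1 0 0 0
  0 0 0 0
  0 0 0 0
After step 3: ants at (1,1),(1,1),(1,0)
  0 2 0 0
  1 7 0 0
  0 0 0 0
  0 0 0 0
  0 0 0 0
After step 4: ants at (0,1),(0,1),(1,1)
  0 5 0 0
  0 8 0 0
  0 0 0 0
  0 0 0 0
  0 0 0 0
After step 5: ants at (1,1),(1,1),(0,1)
  0 6 0 0
  0 11 0 0
  0 0 0 0
  0 0 0 0
  0 0 0 0

0 6 0 0
0 11 0 0
0 0 0 0
0 0 0 0
0 0 0 0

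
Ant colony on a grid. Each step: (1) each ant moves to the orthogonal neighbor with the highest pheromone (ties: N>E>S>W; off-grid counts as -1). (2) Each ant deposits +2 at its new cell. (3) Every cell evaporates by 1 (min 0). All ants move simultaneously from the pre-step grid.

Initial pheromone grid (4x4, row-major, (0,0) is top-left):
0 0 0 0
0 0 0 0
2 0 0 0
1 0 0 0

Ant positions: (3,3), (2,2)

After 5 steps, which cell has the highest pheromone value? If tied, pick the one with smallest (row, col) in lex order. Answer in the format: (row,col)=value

Step 1: ant0:(3,3)->N->(2,3) | ant1:(2,2)->N->(1,2)
  grid max=1 at (1,2)
Step 2: ant0:(2,3)->N->(1,3) | ant1:(1,2)->N->(0,2)
  grid max=1 at (0,2)
Step 3: ant0:(1,3)->N->(0,3) | ant1:(0,2)->E->(0,3)
  grid max=3 at (0,3)
Step 4: ant0:(0,3)->S->(1,3) | ant1:(0,3)->S->(1,3)
  grid max=3 at (1,3)
Step 5: ant0:(1,3)->N->(0,3) | ant1:(1,3)->N->(0,3)
  grid max=5 at (0,3)
Final grid:
  0 0 0 5
  0 0 0 2
  0 0 0 0
  0 0 0 0
Max pheromone 5 at (0,3)

Answer: (0,3)=5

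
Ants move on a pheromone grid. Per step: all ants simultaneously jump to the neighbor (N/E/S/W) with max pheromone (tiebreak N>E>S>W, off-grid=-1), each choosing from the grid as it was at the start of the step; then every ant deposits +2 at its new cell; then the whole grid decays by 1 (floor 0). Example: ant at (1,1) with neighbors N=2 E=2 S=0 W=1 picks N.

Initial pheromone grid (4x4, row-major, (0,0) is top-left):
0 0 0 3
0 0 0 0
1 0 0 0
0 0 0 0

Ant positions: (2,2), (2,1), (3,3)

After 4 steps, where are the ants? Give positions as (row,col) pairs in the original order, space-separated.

Step 1: ant0:(2,2)->N->(1,2) | ant1:(2,1)->W->(2,0) | ant2:(3,3)->N->(2,3)
  grid max=2 at (0,3)
Step 2: ant0:(1,2)->N->(0,2) | ant1:(2,0)->N->(1,0) | ant2:(2,3)->N->(1,3)
  grid max=1 at (0,2)
Step 3: ant0:(0,2)->E->(0,3) | ant1:(1,0)->S->(2,0) | ant2:(1,3)->N->(0,3)
  grid max=4 at (0,3)
Step 4: ant0:(0,3)->S->(1,3) | ant1:(2,0)->N->(1,0) | ant2:(0,3)->S->(1,3)
  grid max=3 at (0,3)

(1,3) (1,0) (1,3)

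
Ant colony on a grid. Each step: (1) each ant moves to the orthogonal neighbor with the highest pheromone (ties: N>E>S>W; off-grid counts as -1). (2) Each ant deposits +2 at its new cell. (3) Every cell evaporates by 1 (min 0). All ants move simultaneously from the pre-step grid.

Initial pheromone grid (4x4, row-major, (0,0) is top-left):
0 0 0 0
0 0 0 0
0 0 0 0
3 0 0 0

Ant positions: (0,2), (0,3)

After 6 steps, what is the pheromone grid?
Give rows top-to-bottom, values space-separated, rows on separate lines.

After step 1: ants at (0,3),(1,3)
  0 0 0 1
  0 0 0 1
  0 0 0 0
  2 0 0 0
After step 2: ants at (1,3),(0,3)
  0 0 0 2
  0 0 0 2
  0 0 0 0
  1 0 0 0
After step 3: ants at (0,3),(1,3)
  0 0 0 3
  0 0 0 3
  0 0 0 0
  0 0 0 0
After step 4: ants at (1,3),(0,3)
  0 0 0 4
  0 0 0 4
  0 0 0 0
  0 0 0 0
After step 5: ants at (0,3),(1,3)
  0 0 0 5
  0 0 0 5
  0 0 0 0
  0 0 0 0
After step 6: ants at (1,3),(0,3)
  0 0 0 6
  0 0 0 6
  0 0 0 0
  0 0 0 0

0 0 0 6
0 0 0 6
0 0 0 0
0 0 0 0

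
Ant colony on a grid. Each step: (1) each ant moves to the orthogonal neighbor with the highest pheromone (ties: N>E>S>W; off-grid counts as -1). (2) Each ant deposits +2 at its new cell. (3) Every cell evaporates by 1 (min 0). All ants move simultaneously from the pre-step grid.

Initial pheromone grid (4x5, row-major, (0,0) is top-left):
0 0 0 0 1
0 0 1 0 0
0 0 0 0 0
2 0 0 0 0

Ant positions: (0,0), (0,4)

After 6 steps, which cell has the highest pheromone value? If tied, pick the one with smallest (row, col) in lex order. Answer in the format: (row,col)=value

Step 1: ant0:(0,0)->E->(0,1) | ant1:(0,4)->S->(1,4)
  grid max=1 at (0,1)
Step 2: ant0:(0,1)->E->(0,2) | ant1:(1,4)->N->(0,4)
  grid max=1 at (0,2)
Step 3: ant0:(0,2)->E->(0,3) | ant1:(0,4)->S->(1,4)
  grid max=1 at (0,3)
Step 4: ant0:(0,3)->E->(0,4) | ant1:(1,4)->N->(0,4)
  grid max=3 at (0,4)
Step 5: ant0:(0,4)->S->(1,4) | ant1:(0,4)->S->(1,4)
  grid max=3 at (1,4)
Step 6: ant0:(1,4)->N->(0,4) | ant1:(1,4)->N->(0,4)
  grid max=5 at (0,4)
Final grid:
  0 0 0 0 5
  0 0 0 0 2
  0 0 0 0 0
  0 0 0 0 0
Max pheromone 5 at (0,4)

Answer: (0,4)=5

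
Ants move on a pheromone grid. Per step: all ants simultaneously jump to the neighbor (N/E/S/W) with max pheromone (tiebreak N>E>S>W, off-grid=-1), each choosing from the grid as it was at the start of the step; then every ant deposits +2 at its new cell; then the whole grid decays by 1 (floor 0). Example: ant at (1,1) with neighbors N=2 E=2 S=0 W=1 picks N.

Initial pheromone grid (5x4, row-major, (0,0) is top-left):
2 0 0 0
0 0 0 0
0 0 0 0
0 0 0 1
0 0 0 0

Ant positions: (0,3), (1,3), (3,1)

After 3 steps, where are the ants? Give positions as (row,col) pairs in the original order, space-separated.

Step 1: ant0:(0,3)->S->(1,3) | ant1:(1,3)->N->(0,3) | ant2:(3,1)->N->(2,1)
  grid max=1 at (0,0)
Step 2: ant0:(1,3)->N->(0,3) | ant1:(0,3)->S->(1,3) | ant2:(2,1)->N->(1,1)
  grid max=2 at (0,3)
Step 3: ant0:(0,3)->S->(1,3) | ant1:(1,3)->N->(0,3) | ant2:(1,1)->N->(0,1)
  grid max=3 at (0,3)

(1,3) (0,3) (0,1)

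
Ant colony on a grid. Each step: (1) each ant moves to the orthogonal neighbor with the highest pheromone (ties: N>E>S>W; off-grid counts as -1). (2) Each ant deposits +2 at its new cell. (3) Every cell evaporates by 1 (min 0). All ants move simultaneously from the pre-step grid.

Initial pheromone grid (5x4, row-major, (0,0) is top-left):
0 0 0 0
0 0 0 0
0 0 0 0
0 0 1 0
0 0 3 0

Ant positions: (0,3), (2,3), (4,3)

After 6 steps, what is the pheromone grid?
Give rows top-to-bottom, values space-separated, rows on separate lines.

After step 1: ants at (1,3),(1,3),(4,2)
  0 0 0 0
  0 0 0 3
  0 0 0 0
  0 0 0 0
  0 0 4 0
After step 2: ants at (0,3),(0,3),(3,2)
  0 0 0 3
  0 0 0 2
  0 0 0 0
  0 0 1 0
  0 0 3 0
After step 3: ants at (1,3),(1,3),(4,2)
  0 0 0 2
  0 0 0 5
  0 0 0 0
  0 0 0 0
  0 0 4 0
After step 4: ants at (0,3),(0,3),(3,2)
  0 0 0 5
  0 0 0 4
  0 0 0 0
  0 0 1 0
  0 0 3 0
After step 5: ants at (1,3),(1,3),(4,2)
  0 0 0 4
  0 0 0 7
  0 0 0 0
  0 0 0 0
  0 0 4 0
After step 6: ants at (0,3),(0,3),(3,2)
  0 0 0 7
  0 0 0 6
  0 0 0 0
  0 0 1 0
  0 0 3 0

0 0 0 7
0 0 0 6
0 0 0 0
0 0 1 0
0 0 3 0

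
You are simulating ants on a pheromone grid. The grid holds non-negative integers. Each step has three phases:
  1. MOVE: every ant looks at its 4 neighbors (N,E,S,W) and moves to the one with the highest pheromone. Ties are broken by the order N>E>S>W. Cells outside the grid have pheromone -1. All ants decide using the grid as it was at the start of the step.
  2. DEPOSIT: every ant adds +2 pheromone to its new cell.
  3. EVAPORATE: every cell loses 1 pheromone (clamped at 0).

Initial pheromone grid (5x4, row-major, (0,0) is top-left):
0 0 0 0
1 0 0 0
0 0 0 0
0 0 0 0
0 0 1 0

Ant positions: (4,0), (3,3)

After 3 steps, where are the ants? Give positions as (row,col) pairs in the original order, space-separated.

Step 1: ant0:(4,0)->N->(3,0) | ant1:(3,3)->N->(2,3)
  grid max=1 at (2,3)
Step 2: ant0:(3,0)->N->(2,0) | ant1:(2,3)->N->(1,3)
  grid max=1 at (1,3)
Step 3: ant0:(2,0)->N->(1,0) | ant1:(1,3)->N->(0,3)
  grid max=1 at (0,3)

(1,0) (0,3)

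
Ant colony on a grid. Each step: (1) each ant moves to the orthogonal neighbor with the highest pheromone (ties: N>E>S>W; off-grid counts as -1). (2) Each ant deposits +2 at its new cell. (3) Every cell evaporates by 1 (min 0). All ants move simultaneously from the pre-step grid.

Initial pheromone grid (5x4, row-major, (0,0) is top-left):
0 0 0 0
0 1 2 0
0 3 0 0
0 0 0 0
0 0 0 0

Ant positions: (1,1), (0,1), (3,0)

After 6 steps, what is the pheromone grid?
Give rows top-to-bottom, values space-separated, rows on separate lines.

After step 1: ants at (2,1),(1,1),(2,0)
  0 0 0 0
  0 2 1 0
  1 4 0 0
  0 0 0 0
  0 0 0 0
After step 2: ants at (1,1),(2,1),(2,1)
  0 0 0 0
  0 3 0 0
  0 7 0 0
  0 0 0 0
  0 0 0 0
After step 3: ants at (2,1),(1,1),(1,1)
  0 0 0 0
  0 6 0 0
  0 8 0 0
  0 0 0 0
  0 0 0 0
After step 4: ants at (1,1),(2,1),(2,1)
  0 0 0 0
  0 7 0 0
  0 11 0 0
  0 0 0 0
  0 0 0 0
After step 5: ants at (2,1),(1,1),(1,1)
  0 0 0 0
  0 10 0 0
  0 12 0 0
  0 0 0 0
  0 0 0 0
After step 6: ants at (1,1),(2,1),(2,1)
  0 0 0 0
  0 11 0 0
  0 15 0 0
  0 0 0 0
  0 0 0 0

0 0 0 0
0 11 0 0
0 15 0 0
0 0 0 0
0 0 0 0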